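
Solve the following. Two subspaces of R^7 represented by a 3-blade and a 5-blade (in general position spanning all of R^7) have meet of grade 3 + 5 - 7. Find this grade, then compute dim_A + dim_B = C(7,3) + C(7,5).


Meet grade = grade(A) + grade(B) - n
= 3 + 5 - 7 = 1
C(7,3) = 35
C(7,5) = 21
dim_A + dim_B = 35 + 21 = 56


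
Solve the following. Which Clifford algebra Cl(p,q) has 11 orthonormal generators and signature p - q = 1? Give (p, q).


We need p + q = 11 and p - q = 1.
Adding: 2p = 11 + 1 = 12, so p = 6.
Then q = 11 - 6 = 5.
(p, q) = (6, 5)


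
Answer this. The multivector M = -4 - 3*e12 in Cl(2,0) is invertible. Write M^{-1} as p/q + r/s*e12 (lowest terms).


M = -4 - 3*e12, where e12^2 = -1.
Since M commutes with its reverse ~M = a - b*e12, M * ~M = a^2 - b^2*e12^2 = a^2 + b^2.
So M^{-1} = ~M / (a^2 + b^2) = (a - b*e12)/(a^2 + b^2).
a^2 + b^2 = 16 + 9 = 25
Scalar part = -4/25 = -4/25
Bivector coeff = 3/25 = 3/25
M^{-1} = -4/25 + 3/25*e12


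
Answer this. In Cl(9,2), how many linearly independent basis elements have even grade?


Even subalgebra dimension = 2^(n-1)
n = 9 + 2 = 11
2^(11 - 1) = 2^10 = 1024
Verification: sum of C(11,k) for even k = 1 + 55 + 330 + 462 + 165 + 11 = 1024
Result = 1024


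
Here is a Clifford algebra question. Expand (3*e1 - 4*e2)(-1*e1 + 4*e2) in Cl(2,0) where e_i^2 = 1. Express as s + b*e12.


Expand: (3*e1 - 4*e2)(-1*e1 + 4*e2)
= 3*(-1)*e1e1 + 3*4*e1e2 + (-4)*(-1)*e2e1 + (-4)*4*e2e2
Using e1^2 = e2^2 = 1, e2e1 = -e1e2:
Scalar part s = 3*(-1) + (-4)*4 = -3 + (-16) = -19
Bivector part b = 3*4 - (-4)*(-1) = 12 - 4 = 8
uv = -19 + 8*e12


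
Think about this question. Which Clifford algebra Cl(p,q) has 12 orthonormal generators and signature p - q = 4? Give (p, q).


We need p + q = 12 and p - q = 4.
Adding: 2p = 12 + 4 = 16, so p = 8.
Then q = 12 - 8 = 4.
(p, q) = (8, 4)


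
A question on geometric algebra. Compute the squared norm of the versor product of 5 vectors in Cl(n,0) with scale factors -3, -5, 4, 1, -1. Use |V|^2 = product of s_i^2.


Each vector v_i has |v_i|^2 = s_i^2
Squared scales: (-3)^2 = 9, (-5)^2 = 25, 4^2 = 16, 1^2 = 1, (-1)^2 = 1
|V|^2 = 9 * 25 * 16 * 1 * 1
= 3600


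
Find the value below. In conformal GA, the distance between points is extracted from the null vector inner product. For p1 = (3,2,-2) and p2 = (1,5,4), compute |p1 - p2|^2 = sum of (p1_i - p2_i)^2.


p1 - p2 = (2, -3, -6)
|p1 - p2|^2 = 2^2 + (-3)^2 + (-6)^2
= 4 + 9 + 36
= 49


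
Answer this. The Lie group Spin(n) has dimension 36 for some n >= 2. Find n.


dim Spin(n) = dim so(n) = n(n-1)/2.
Solve n(n-1)/2 = 36, i.e. n^2 - n - 72 = 0.
Discriminant = 1 + 8*36 = 289
n = (1 + sqrt(289))/2 = (1 + 17)/2 = 9


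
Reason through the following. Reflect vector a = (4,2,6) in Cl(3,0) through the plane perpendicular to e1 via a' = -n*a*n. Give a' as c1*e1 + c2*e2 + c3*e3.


Reflection formula: a' = -n*a*n, with n = e1 (unit vector, n^2 = 1).
For reflection through hyperplane perp to e1:
The component along e1 flips sign, others stay.
a = (4, 2, 6)
a' = (-4, 2, 6)
a' = -4*e1 + 2*e2 + 6*e3


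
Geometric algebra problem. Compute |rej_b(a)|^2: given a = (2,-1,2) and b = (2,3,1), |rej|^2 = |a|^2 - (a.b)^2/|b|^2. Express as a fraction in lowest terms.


|a|^2 = 2^2 + (-1)^2 + 2^2 = 9
|b|^2 = 2^2 + 3^2 + 1^2 = 14
a . b = 2*2 + (-1)*3 + 2*1 = 3
(a.b)^2 = 3^2 = 9
|rej|^2 = 9 - 9/14
= (126 - 9)/14
= 117/14
In lowest terms: 117/14


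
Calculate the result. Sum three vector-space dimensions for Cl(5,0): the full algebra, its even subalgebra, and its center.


n = 5 + 0 = 5
Total dim = 2^5 = 32
Even subalgebra dim = 2^4 = 16
n is odd, so center dim = 2
Sum = 32 + 16 + 2 = 50


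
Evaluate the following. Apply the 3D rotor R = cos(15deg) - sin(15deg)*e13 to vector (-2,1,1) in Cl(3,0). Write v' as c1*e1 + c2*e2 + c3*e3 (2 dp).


Rotor R = cos(15deg) - sin(15deg)*e13
Rotation angle theta = 2 * 15 = 30 degrees in the e13 plane (e1 -> e3).
The component perpendicular to the plane (e2) is invariant: v'_2 = v2 = 1.00
cos(30deg) = 0.8660, sin(30deg) = 0.5000
v'_1 = v1*cos(theta) - v3*sin(theta) = -2*0.8660 - 1*0.5000 = -2.23
v'_3 = v1*sin(theta) + v3*cos(theta) = -2*0.5000 + 1*0.8660 = -0.13
v' = -2.23*e1 + 1.00*e2 - 0.13*e3


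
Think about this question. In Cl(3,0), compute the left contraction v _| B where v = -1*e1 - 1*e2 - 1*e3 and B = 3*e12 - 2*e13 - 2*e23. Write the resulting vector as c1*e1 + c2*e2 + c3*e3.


Left contraction v _| B = <vB>_1 (grade-1 part of the geometric product vB).
Using e1_|e12 = e2, e2_|e12 = -e1, e1_|e13 = e3, e3_|e13 = -e1, e2_|e23 = e3, e3_|e23 = -e2:
e1 coeff: -v2*b12 - v3*b13 = -(-1)*(3) - (-1)*(-2) = 1
e2 coeff: v1*b12 - v3*b23 = (-1)*(3) - (-1)*(-2) = -5
e3 coeff: v1*b13 + v2*b23 = (-1)*(-2) + (-1)*(-2) = 4
v _| B = 1*e1 - 5*e2 + 4*e3


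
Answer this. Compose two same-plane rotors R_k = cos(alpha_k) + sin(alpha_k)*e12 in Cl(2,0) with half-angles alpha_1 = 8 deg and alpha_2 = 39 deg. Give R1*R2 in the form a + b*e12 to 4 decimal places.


Same-plane rotors commute and their half-angles add:
R1*R2 = cos(a1 + a2) + sin(a1 + a2)*e12.
a1 + a2 = 8 + 39 = 47 deg
cos(47 deg) = 0.6820
sin(47 deg) = 0.7314
R1*R2 = 0.6820 + 0.7314*e12


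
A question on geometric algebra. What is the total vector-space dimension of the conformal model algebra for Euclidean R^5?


The conformal model of R^5 uses Cl(6,1): the 5 Euclidean generators plus two extra orthogonal generators e+ (e+^2 = +1) and e- (e-^2 = -1), from which the null vectors e0, einf are built.
Number of generators m = 5 + 2 = 7.
dim Cl(p,q) = 2^m = 2^7 = 128


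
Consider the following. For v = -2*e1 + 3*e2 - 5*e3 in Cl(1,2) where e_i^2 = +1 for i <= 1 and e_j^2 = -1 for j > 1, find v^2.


v^2 = sum of c_i^2 * e_i^2
Positive signature terms (e_i^2 = +1): (-2)^2 = 4
Negative signature terms (e_j^2 = -1): 3^2 + (-5)^2 = 34
v^2 = 4 - 34 = -30


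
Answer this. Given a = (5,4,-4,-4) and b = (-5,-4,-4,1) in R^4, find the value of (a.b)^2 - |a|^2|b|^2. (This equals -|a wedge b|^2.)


a . b = 5*(-5) + 4*(-4) + (-4)*(-4) + (-4)*1
= -25 + (-16) + 16 + (-4) = -29
|a|^2 = 5^2 + 4^2 + (-4)^2 + (-4)^2 = 73
|b|^2 = (-5)^2 + (-4)^2 + (-4)^2 + 1^2 = 58
(a.b)^2 = (-29)^2 = 841
|a|^2 * |b|^2 = 73 * 58 = 4234
Result = 841 - 4234 = -3393


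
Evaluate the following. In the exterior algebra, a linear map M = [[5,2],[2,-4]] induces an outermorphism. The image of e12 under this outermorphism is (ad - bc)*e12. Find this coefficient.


The outermorphism of a linear map f sends e1^e2 to f(e1)^f(e2).
f(e1) = 5*e1 + 2*e2
f(e2) = 2*e1 - 4*e2
f(e1) ^ f(e2) = (5*e1 + 2*e2) ^ (2*e1 - 4*e2)
= 5*(-4)*e12 + 2*2*e21
= (-20 - 4)*e12
= -24*e12
Coefficient = -24


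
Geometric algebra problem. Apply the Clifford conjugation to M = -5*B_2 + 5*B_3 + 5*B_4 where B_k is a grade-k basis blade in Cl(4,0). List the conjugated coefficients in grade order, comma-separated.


Clifford conjugate sign for grade k: (-1)^(k(k+1)/2)
Grade 2: (-1)^(2*3/2) = (-1)^3 = -1, coeff -5 -> 5
Grade 3: (-1)^(3*4/2) = (-1)^6 = 1, coeff 5 -> 5
Grade 4: (-1)^(4*5/2) = (-1)^10 = 1, coeff 5 -> 5
Conjugated coefficients: 5, 5, 5


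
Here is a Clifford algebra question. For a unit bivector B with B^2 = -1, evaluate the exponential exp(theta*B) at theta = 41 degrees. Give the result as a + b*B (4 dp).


For a unit bivector B with B^2 = -1, the exponential series gives
e^(theta*B) = cos(theta) + sin(theta)*B (the GA analogue of Euler's formula).
theta = 41 degrees = 0.715585 rad
cos(41 deg) = 0.7547
sin(41 deg) = 0.6561
exp(theta*B) = 0.7547 + 0.6561*B


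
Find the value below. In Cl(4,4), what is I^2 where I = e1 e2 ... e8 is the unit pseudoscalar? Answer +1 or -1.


The pseudoscalar I = e1...e_n (product of all n generators) of Cl(p,q) satisfies I^2 = (-1)^(q + n(n-1)/2).
p = 4, q = 4, n = p + q = 8
n(n-1)/2 = 8 * 7 / 2 = 28
Exponent = q + n(n-1)/2 = 4 + 28 = 32
I^2 = (-1)^32 = +1


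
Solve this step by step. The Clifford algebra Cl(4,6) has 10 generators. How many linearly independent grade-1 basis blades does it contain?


Number of grade-k basis blades in Cl(p,q) with n = p + q is C(n, k).
n = 4 + 6 = 10
C(10, 1) = 10! / (1! * 9!)
= 3628800 / (1 * 362880)
= 10


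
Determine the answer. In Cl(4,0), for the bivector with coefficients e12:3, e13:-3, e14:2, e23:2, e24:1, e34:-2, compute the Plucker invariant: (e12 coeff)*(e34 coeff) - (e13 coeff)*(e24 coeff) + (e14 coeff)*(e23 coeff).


Plucker relation: af - be + cd
a*f = 3*(-2) = -6
b*e = (-3)*1 = -3
c*d = 2*2 = 4
af - be + cd = -6 - (-3) + 4
= 1


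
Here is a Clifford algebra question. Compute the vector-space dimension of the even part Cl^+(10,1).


Even subalgebra dimension = 2^(n-1)
n = 10 + 1 = 11
2^(11 - 1) = 2^10 = 1024
Verification: sum of C(11,k) for even k = 1 + 55 + 330 + 462 + 165 + 11 = 1024
Result = 1024


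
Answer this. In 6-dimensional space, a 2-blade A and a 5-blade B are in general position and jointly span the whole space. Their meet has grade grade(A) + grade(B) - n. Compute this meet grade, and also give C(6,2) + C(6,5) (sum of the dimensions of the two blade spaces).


Meet grade = grade(A) + grade(B) - n
= 2 + 5 - 6 = 1
C(6,2) = 15
C(6,5) = 6
dim_A + dim_B = 15 + 6 = 21


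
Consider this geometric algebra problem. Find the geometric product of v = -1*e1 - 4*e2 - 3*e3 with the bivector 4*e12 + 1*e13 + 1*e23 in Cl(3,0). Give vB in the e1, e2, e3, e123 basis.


vB has grade-1 (vector) and grade-3 (trivector) parts: vB = (v _| B) + (v ^ B).
Vector part <vB>_1:
  e1: -v2*b12 - v3*b13 = -(-4)*(4) - (-3)*(1) = 19
  e2: v1*b12 - v3*b23 = (-1)*(4) - (-3)*(1) = -1
  e3: v1*b13 + v2*b23 = (-1)*(1) + (-4)*(1) = -5
Trivector part <vB>_3:
  e123: v1*b23 - v2*b13 + v3*b12 = (-1)*(1) - (-4)*(1) + (-3)*(4) = -9
vB = 19*e1 - 1*e2 - 5*e3 - 9*e123


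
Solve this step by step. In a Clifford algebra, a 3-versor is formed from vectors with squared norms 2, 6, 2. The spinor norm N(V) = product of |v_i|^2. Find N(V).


Spinor norm N(V) = |v1|^2 * |v2|^2 * ... * |v3|^2
= 2 * 6 * 2
Running product: 2, 12, 24
N(V) = 24


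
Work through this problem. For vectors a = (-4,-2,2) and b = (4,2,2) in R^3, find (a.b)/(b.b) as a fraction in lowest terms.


Projection coefficient = (a . b) / (b . b)
a . b = (-4)*4 + (-2)*2 + 2*2
= -16 + (-4) + 4 = -16
b . b = 4^2 + 2^2 + 2^2
= 16 + 4 + 4 = 24
Coefficient = -16/24
In lowest terms: -2/3


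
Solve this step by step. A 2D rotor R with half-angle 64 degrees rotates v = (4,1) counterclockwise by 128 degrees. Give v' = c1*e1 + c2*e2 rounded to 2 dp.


Rotor R = cos(64deg) - sin(64deg)*e12
Rotation angle theta = 2 * 64 = 128 degrees
v' = R*v*~R rotates v by theta.
cos(128deg) = -0.6157, sin(128deg) = 0.7880
v'_1 = 4*cos(128deg) - 1*sin(128deg)
= 4*(-0.6157) - 1*0.7880
= -3.25
v'_2 = 4*sin(128deg) + 1*cos(128deg)
= 4*0.7880 + 1*(-0.6157)
= 2.54
v' = -3.25*e1 + 2.54*e2


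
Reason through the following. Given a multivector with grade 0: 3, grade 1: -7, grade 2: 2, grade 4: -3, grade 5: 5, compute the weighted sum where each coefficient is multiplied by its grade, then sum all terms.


Grade-weighted sum = sum of grade_k * coefficient_k
0*3 = 0
1*(-7) = -7
2*2 = 4
4*(-3) = -12
5*5 = 25
Total = 0 + (-7) + 4 + (-12) + 25 = 10


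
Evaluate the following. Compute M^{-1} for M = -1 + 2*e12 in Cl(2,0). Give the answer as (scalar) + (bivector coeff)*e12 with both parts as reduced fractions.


M = -1 + 2*e12, where e12^2 = -1.
Since M commutes with its reverse ~M = a - b*e12, M * ~M = a^2 - b^2*e12^2 = a^2 + b^2.
So M^{-1} = ~M / (a^2 + b^2) = (a - b*e12)/(a^2 + b^2).
a^2 + b^2 = 1 + 4 = 5
Scalar part = -1/5 = -1/5
Bivector coeff = -2/5 = -2/5
M^{-1} = -1/5 - 2/5*e12


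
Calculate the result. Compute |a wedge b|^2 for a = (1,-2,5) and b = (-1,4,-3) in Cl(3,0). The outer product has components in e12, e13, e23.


a wedge b = (a1*b2 - a2*b1)*e12 + (a1*b3 - a3*b1)*e13 + (a2*b3 - a3*b2)*e23
e12 coeff: 1*4 - (-2)*(-1) = 4 - 2 = 2
e13 coeff: 1*(-3) - 5*(-1) = -3 - (-5) = 2
e23 coeff: (-2)*(-3) - 5*4 = 6 - 20 = -14
|a wedge b|^2 = 2^2 + 2^2 + (-14)^2
= 4 + 4 + 196
= 204


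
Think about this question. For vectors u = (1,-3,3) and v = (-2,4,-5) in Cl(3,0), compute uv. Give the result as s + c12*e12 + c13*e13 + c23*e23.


In Cl(3,0): e_i^2 = 1, e_ie_j = -e_je_i for i != j.
Scalar part = u . v = 1*(-2) + (-3)*4 + 3*(-5)
= -2 + (-12) + (-15) = -29
e12 coeff = 1*4 - (-3)*(-2) = 4 - 6 = -2
e13 coeff = 1*(-5) - 3*(-2) = -5 - (-6) = 1
e23 coeff = (-3)*(-5) - 3*4 = 15 - 12 = 3
uv = -29 - 2*e12 + 1*e13 + 3*e23


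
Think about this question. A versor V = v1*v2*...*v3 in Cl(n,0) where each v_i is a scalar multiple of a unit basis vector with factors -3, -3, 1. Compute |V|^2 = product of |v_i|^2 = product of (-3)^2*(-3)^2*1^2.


Each vector v_i has |v_i|^2 = s_i^2
Squared scales: (-3)^2 = 9, (-3)^2 = 9, 1^2 = 1
|V|^2 = 9 * 9 * 1
= 81


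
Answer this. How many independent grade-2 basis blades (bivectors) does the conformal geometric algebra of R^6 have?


The conformal model of R^6 uses Cl(7,1) with m = 6 + 2 = 8 generators.
Number of grade-2 blades = C(m, 2) = C(8, 2)
= 8*7/2 = 28


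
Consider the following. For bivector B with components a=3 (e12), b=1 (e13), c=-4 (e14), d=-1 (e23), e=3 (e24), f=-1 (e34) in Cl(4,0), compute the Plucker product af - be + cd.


Plucker relation: af - be + cd
a*f = 3*(-1) = -3
b*e = 1*3 = 3
c*d = (-4)*(-1) = 4
af - be + cd = -3 - 3 + 4
= -2


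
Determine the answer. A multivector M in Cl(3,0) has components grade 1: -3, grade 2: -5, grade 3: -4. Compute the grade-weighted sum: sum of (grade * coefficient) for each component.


Grade-weighted sum = sum of grade_k * coefficient_k
1*(-3) = -3
2*(-5) = -10
3*(-4) = -12
Total = -3 + (-10) + (-12) = -25


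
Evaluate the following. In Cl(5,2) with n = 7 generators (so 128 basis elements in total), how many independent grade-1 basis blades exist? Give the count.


Number of grade-k basis blades in Cl(p,q) with n = p + q is C(n, k).
n = 5 + 2 = 7
C(7, 1) = 7! / (1! * 6!)
= 5040 / (1 * 720)
= 7


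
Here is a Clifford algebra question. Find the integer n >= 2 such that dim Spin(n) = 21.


dim Spin(n) = dim so(n) = n(n-1)/2.
Solve n(n-1)/2 = 21, i.e. n^2 - n - 42 = 0.
Discriminant = 1 + 8*21 = 169
n = (1 + sqrt(169))/2 = (1 + 13)/2 = 7


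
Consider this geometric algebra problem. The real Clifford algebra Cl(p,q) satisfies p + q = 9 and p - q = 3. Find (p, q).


We need p + q = 9 and p - q = 3.
Adding: 2p = 9 + 3 = 12, so p = 6.
Then q = 9 - 6 = 3.
(p, q) = (6, 3)


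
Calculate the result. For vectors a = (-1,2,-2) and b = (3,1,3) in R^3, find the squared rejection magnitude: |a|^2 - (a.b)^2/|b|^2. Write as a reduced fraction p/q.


|a|^2 = (-1)^2 + 2^2 + (-2)^2 = 9
|b|^2 = 3^2 + 1^2 + 3^2 = 19
a . b = (-1)*3 + 2*1 + (-2)*3 = -7
(a.b)^2 = (-7)^2 = 49
|rej|^2 = 9 - 49/19
= (171 - 49)/19
= 122/19
In lowest terms: 122/19


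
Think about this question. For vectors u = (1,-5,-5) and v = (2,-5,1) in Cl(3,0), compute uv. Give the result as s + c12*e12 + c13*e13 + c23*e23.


In Cl(3,0): e_i^2 = 1, e_ie_j = -e_je_i for i != j.
Scalar part = u . v = 1*2 + (-5)*(-5) + (-5)*1
= 2 + 25 + (-5) = 22
e12 coeff = 1*(-5) - (-5)*2 = -5 - (-10) = 5
e13 coeff = 1*1 - (-5)*2 = 1 - (-10) = 11
e23 coeff = (-5)*1 - (-5)*(-5) = -5 - 25 = -30
uv = 22 + 5*e12 + 11*e13 - 30*e23


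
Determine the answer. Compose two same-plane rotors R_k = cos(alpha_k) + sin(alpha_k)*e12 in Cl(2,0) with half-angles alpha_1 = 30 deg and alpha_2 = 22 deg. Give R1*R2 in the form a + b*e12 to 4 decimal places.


Same-plane rotors commute and their half-angles add:
R1*R2 = cos(a1 + a2) + sin(a1 + a2)*e12.
a1 + a2 = 30 + 22 = 52 deg
cos(52 deg) = 0.6157
sin(52 deg) = 0.7880
R1*R2 = 0.6157 + 0.7880*e12


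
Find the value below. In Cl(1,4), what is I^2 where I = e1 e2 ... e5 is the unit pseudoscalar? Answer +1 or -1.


The pseudoscalar I = e1...e_n (product of all n generators) of Cl(p,q) satisfies I^2 = (-1)^(q + n(n-1)/2).
p = 1, q = 4, n = p + q = 5
n(n-1)/2 = 5 * 4 / 2 = 10
Exponent = q + n(n-1)/2 = 4 + 10 = 14
I^2 = (-1)^14 = +1


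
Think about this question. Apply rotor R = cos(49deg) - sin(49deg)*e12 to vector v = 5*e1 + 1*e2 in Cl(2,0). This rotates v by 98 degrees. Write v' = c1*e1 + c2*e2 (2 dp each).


Rotor R = cos(49deg) - sin(49deg)*e12
Rotation angle theta = 2 * 49 = 98 degrees
v' = R*v*~R rotates v by theta.
cos(98deg) = -0.1392, sin(98deg) = 0.9903
v'_1 = 5*cos(98deg) - 1*sin(98deg)
= 5*(-0.1392) - 1*0.9903
= -1.69
v'_2 = 5*sin(98deg) + 1*cos(98deg)
= 5*0.9903 + 1*(-0.1392)
= 4.81
v' = -1.69*e1 + 4.81*e2


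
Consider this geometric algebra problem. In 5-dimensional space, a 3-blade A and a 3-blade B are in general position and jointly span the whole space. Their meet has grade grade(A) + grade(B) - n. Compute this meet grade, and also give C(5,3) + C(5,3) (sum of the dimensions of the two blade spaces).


Meet grade = grade(A) + grade(B) - n
= 3 + 3 - 5 = 1
C(5,3) = 10
C(5,3) = 10
dim_A + dim_B = 10 + 10 = 20


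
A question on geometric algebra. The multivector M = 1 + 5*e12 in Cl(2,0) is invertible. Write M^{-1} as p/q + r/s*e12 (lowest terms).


M = 1 + 5*e12, where e12^2 = -1.
Since M commutes with its reverse ~M = a - b*e12, M * ~M = a^2 - b^2*e12^2 = a^2 + b^2.
So M^{-1} = ~M / (a^2 + b^2) = (a - b*e12)/(a^2 + b^2).
a^2 + b^2 = 1 + 25 = 26
Scalar part = 1/26 = 1/26
Bivector coeff = -5/26 = -5/26
M^{-1} = 1/26 - 5/26*e12


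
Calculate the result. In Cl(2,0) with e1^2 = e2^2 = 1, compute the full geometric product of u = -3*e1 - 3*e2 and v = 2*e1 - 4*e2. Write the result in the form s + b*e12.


Expand: (-3*e1 - 3*e2)(2*e1 - 4*e2)
= (-3)*2*e1e1 + (-3)*(-4)*e1e2 + (-3)*2*e2e1 + (-3)*(-4)*e2e2
Using e1^2 = e2^2 = 1, e2e1 = -e1e2:
Scalar part s = (-3)*2 + (-3)*(-4) = -6 + 12 = 6
Bivector part b = (-3)*(-4) - (-3)*2 = 12 - (-6) = 18
uv = 6 + 18*e12


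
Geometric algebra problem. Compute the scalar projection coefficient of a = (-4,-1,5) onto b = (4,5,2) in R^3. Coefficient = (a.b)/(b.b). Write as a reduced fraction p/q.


Projection coefficient = (a . b) / (b . b)
a . b = (-4)*4 + (-1)*5 + 5*2
= -16 + (-5) + 10 = -11
b . b = 4^2 + 5^2 + 2^2
= 16 + 25 + 4 = 45
Coefficient = -11/45
In lowest terms: -11/45


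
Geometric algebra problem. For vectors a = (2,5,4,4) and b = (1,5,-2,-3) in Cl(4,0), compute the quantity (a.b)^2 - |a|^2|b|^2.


a . b = 2*1 + 5*5 + 4*(-2) + 4*(-3)
= 2 + 25 + (-8) + (-12) = 7
|a|^2 = 2^2 + 5^2 + 4^2 + 4^2 = 61
|b|^2 = 1^2 + 5^2 + (-2)^2 + (-3)^2 = 39
(a.b)^2 = 7^2 = 49
|a|^2 * |b|^2 = 61 * 39 = 2379
Result = 49 - 2379 = -2330


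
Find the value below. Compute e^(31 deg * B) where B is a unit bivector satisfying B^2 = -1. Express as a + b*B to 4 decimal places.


For a unit bivector B with B^2 = -1, the exponential series gives
e^(theta*B) = cos(theta) + sin(theta)*B (the GA analogue of Euler's formula).
theta = 31 degrees = 0.541052 rad
cos(31 deg) = 0.8572
sin(31 deg) = 0.5150
exp(theta*B) = 0.8572 + 0.5150*B


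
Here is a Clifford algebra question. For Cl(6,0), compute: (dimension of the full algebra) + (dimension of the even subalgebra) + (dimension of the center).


n = 6 + 0 = 6
Total dim = 2^6 = 64
Even subalgebra dim = 2^5 = 32
n is even, so center dim = 1
Sum = 64 + 32 + 1 = 97


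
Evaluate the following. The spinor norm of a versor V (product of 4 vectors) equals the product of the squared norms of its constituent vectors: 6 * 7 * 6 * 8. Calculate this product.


Spinor norm N(V) = |v1|^2 * |v2|^2 * ... * |v4|^2
= 6 * 7 * 6 * 8
Running product: 6, 42, 252, 2016
N(V) = 2016


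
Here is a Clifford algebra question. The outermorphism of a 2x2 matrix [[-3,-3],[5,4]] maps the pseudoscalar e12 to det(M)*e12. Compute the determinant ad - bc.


The outermorphism of a linear map f sends e1^e2 to f(e1)^f(e2).
f(e1) = -3*e1 + 5*e2
f(e2) = -3*e1 + 4*e2
f(e1) ^ f(e2) = (-3*e1 + 5*e2) ^ (-3*e1 + 4*e2)
= (-3)*4*e12 + 5*(-3)*e21
= (-12 - (-15))*e12
= 3*e12
Coefficient = 3


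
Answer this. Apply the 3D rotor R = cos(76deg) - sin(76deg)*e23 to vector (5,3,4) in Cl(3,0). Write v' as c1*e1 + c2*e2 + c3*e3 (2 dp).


Rotor R = cos(76deg) - sin(76deg)*e23
Rotation angle theta = 2 * 76 = 152 degrees in the e23 plane (e2 -> e3).
The component perpendicular to the plane (e1) is invariant: v'_1 = v1 = 5.00
cos(152deg) = -0.8829, sin(152deg) = 0.4695
v'_2 = v2*cos(theta) - v3*sin(theta) = 3*(-0.8829) - 4*0.4695 = -4.53
v'_3 = v2*sin(theta) + v3*cos(theta) = 3*0.4695 + 4*(-0.8829) = -2.12
v' = 5.00*e1 - 4.53*e2 - 2.12*e3


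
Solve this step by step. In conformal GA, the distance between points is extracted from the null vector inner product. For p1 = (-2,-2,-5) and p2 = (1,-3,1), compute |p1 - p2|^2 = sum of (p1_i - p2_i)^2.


p1 - p2 = (-3, 1, -6)
|p1 - p2|^2 = (-3)^2 + 1^2 + (-6)^2
= 9 + 1 + 36
= 46


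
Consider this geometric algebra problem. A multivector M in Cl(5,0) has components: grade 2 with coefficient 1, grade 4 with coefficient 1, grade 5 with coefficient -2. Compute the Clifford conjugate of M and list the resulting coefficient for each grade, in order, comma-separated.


Clifford conjugate sign for grade k: (-1)^(k(k+1)/2)
Grade 2: (-1)^(2*3/2) = (-1)^3 = -1, coeff 1 -> -1
Grade 4: (-1)^(4*5/2) = (-1)^10 = 1, coeff 1 -> 1
Grade 5: (-1)^(5*6/2) = (-1)^15 = -1, coeff -2 -> 2
Conjugated coefficients: -1, 1, 2


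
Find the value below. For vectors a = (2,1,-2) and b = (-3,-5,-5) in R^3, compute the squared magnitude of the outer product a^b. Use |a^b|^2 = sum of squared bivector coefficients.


a wedge b = (a1*b2 - a2*b1)*e12 + (a1*b3 - a3*b1)*e13 + (a2*b3 - a3*b2)*e23
e12 coeff: 2*(-5) - 1*(-3) = -10 - (-3) = -7
e13 coeff: 2*(-5) - (-2)*(-3) = -10 - 6 = -16
e23 coeff: 1*(-5) - (-2)*(-5) = -5 - 10 = -15
|a wedge b|^2 = (-7)^2 + (-16)^2 + (-15)^2
= 49 + 256 + 225
= 530


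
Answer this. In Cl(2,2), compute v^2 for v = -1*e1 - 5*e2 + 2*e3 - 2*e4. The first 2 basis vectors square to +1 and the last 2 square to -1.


v^2 = sum of c_i^2 * e_i^2
Positive signature terms (e_i^2 = +1): (-1)^2 + (-5)^2 = 26
Negative signature terms (e_j^2 = -1): 2^2 + (-2)^2 = 8
v^2 = 26 - 8 = 18


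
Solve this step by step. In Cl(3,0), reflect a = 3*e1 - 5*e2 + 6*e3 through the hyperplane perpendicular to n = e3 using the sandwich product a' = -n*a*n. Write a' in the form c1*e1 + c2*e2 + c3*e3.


Reflection formula: a' = -n*a*n, with n = e3 (unit vector, n^2 = 1).
For reflection through hyperplane perp to e3:
The component along e3 flips sign, others stay.
a = (3, -5, 6)
a' = (3, -5, -6)
a' = 3*e1 - 5*e2 - 6*e3


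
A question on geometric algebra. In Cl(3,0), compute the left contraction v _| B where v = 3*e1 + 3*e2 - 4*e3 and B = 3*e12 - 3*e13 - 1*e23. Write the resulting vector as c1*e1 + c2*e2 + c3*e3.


Left contraction v _| B = <vB>_1 (grade-1 part of the geometric product vB).
Using e1_|e12 = e2, e2_|e12 = -e1, e1_|e13 = e3, e3_|e13 = -e1, e2_|e23 = e3, e3_|e23 = -e2:
e1 coeff: -v2*b12 - v3*b13 = -(3)*(3) - (-4)*(-3) = -21
e2 coeff: v1*b12 - v3*b23 = (3)*(3) - (-4)*(-1) = 5
e3 coeff: v1*b13 + v2*b23 = (3)*(-3) + (3)*(-1) = -12
v _| B = -21*e1 + 5*e2 - 12*e3


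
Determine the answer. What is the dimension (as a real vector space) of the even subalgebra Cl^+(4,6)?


Even subalgebra dimension = 2^(n-1)
n = 4 + 6 = 10
2^(10 - 1) = 2^9 = 512
Verification: sum of C(10,k) for even k = 1 + 45 + 210 + 210 + 45 + 1 = 512
Result = 512


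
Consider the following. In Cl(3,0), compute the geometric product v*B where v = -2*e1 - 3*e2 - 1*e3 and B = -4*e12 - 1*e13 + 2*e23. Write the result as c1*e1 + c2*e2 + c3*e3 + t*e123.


vB has grade-1 (vector) and grade-3 (trivector) parts: vB = (v _| B) + (v ^ B).
Vector part <vB>_1:
  e1: -v2*b12 - v3*b13 = -(-3)*(-4) - (-1)*(-1) = -13
  e2: v1*b12 - v3*b23 = (-2)*(-4) - (-1)*(2) = 10
  e3: v1*b13 + v2*b23 = (-2)*(-1) + (-3)*(2) = -4
Trivector part <vB>_3:
  e123: v1*b23 - v2*b13 + v3*b12 = (-2)*(2) - (-3)*(-1) + (-1)*(-4) = -3
vB = -13*e1 + 10*e2 - 4*e3 - 3*e123


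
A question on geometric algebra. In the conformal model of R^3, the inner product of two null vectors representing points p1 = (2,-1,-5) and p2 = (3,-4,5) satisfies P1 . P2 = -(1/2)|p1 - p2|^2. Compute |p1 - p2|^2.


p1 - p2 = (-1, 3, -10)
|p1 - p2|^2 = (-1)^2 + 3^2 + (-10)^2
= 1 + 9 + 100
= 110


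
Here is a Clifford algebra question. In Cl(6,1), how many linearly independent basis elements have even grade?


Even subalgebra dimension = 2^(n-1)
n = 6 + 1 = 7
2^(7 - 1) = 2^6 = 64
Verification: sum of C(7,k) for even k = 1 + 21 + 35 + 7 = 64
Result = 64


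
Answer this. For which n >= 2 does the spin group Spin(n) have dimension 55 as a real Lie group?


dim Spin(n) = dim so(n) = n(n-1)/2.
Solve n(n-1)/2 = 55, i.e. n^2 - n - 110 = 0.
Discriminant = 1 + 8*55 = 441
n = (1 + sqrt(441))/2 = (1 + 21)/2 = 11


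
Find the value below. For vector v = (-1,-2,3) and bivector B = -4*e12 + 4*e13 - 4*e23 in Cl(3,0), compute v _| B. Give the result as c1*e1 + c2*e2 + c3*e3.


Left contraction v _| B = <vB>_1 (grade-1 part of the geometric product vB).
Using e1_|e12 = e2, e2_|e12 = -e1, e1_|e13 = e3, e3_|e13 = -e1, e2_|e23 = e3, e3_|e23 = -e2:
e1 coeff: -v2*b12 - v3*b13 = -(-2)*(-4) - (3)*(4) = -20
e2 coeff: v1*b12 - v3*b23 = (-1)*(-4) - (3)*(-4) = 16
e3 coeff: v1*b13 + v2*b23 = (-1)*(4) + (-2)*(-4) = 4
v _| B = -20*e1 + 16*e2 + 4*e3


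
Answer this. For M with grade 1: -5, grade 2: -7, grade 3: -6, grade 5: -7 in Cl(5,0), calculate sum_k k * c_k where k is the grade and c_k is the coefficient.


Grade-weighted sum = sum of grade_k * coefficient_k
1*(-5) = -5
2*(-7) = -14
3*(-6) = -18
5*(-7) = -35
Total = -5 + (-14) + (-18) + (-35) = -72


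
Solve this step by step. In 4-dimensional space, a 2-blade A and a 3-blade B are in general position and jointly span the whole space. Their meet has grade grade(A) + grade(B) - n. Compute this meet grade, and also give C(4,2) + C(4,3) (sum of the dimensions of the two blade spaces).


Meet grade = grade(A) + grade(B) - n
= 2 + 3 - 4 = 1
C(4,2) = 6
C(4,3) = 4
dim_A + dim_B = 6 + 4 = 10


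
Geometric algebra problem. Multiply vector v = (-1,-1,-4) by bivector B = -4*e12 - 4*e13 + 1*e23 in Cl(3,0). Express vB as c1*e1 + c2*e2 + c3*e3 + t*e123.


vB has grade-1 (vector) and grade-3 (trivector) parts: vB = (v _| B) + (v ^ B).
Vector part <vB>_1:
  e1: -v2*b12 - v3*b13 = -(-1)*(-4) - (-4)*(-4) = -20
  e2: v1*b12 - v3*b23 = (-1)*(-4) - (-4)*(1) = 8
  e3: v1*b13 + v2*b23 = (-1)*(-4) + (-1)*(1) = 3
Trivector part <vB>_3:
  e123: v1*b23 - v2*b13 + v3*b12 = (-1)*(1) - (-1)*(-4) + (-4)*(-4) = 11
vB = -20*e1 + 8*e2 + 3*e3 + 11*e123


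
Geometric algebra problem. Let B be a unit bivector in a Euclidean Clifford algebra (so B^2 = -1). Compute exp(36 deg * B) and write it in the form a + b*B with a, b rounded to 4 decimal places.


For a unit bivector B with B^2 = -1, the exponential series gives
e^(theta*B) = cos(theta) + sin(theta)*B (the GA analogue of Euler's formula).
theta = 36 degrees = 0.628319 rad
cos(36 deg) = 0.8090
sin(36 deg) = 0.5878
exp(theta*B) = 0.8090 + 0.5878*B


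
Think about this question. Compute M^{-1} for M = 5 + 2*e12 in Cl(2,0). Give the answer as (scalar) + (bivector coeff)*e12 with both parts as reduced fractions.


M = 5 + 2*e12, where e12^2 = -1.
Since M commutes with its reverse ~M = a - b*e12, M * ~M = a^2 - b^2*e12^2 = a^2 + b^2.
So M^{-1} = ~M / (a^2 + b^2) = (a - b*e12)/(a^2 + b^2).
a^2 + b^2 = 25 + 4 = 29
Scalar part = 5/29 = 5/29
Bivector coeff = -2/29 = -2/29
M^{-1} = 5/29 - 2/29*e12


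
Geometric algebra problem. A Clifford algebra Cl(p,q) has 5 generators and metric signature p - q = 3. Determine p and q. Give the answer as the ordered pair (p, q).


We need p + q = 5 and p - q = 3.
Adding: 2p = 5 + 3 = 8, so p = 4.
Then q = 5 - 4 = 1.
(p, q) = (4, 1)


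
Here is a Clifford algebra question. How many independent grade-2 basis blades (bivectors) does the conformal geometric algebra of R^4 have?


The conformal model of R^4 uses Cl(5,1) with m = 4 + 2 = 6 generators.
Number of grade-2 blades = C(m, 2) = C(6, 2)
= 6*5/2 = 15


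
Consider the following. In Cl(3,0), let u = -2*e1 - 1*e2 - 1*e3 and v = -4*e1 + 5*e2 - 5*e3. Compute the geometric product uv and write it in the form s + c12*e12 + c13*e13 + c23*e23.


In Cl(3,0): e_i^2 = 1, e_ie_j = -e_je_i for i != j.
Scalar part = u . v = (-2)*(-4) + (-1)*5 + (-1)*(-5)
= 8 + (-5) + 5 = 8
e12 coeff = (-2)*5 - (-1)*(-4) = -10 - 4 = -14
e13 coeff = (-2)*(-5) - (-1)*(-4) = 10 - 4 = 6
e23 coeff = (-1)*(-5) - (-1)*5 = 5 - (-5) = 10
uv = 8 - 14*e12 + 6*e13 + 10*e23


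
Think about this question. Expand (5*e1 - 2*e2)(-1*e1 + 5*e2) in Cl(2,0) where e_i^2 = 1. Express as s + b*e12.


Expand: (5*e1 - 2*e2)(-1*e1 + 5*e2)
= 5*(-1)*e1e1 + 5*5*e1e2 + (-2)*(-1)*e2e1 + (-2)*5*e2e2
Using e1^2 = e2^2 = 1, e2e1 = -e1e2:
Scalar part s = 5*(-1) + (-2)*5 = -5 + (-10) = -15
Bivector part b = 5*5 - (-2)*(-1) = 25 - 2 = 23
uv = -15 + 23*e12


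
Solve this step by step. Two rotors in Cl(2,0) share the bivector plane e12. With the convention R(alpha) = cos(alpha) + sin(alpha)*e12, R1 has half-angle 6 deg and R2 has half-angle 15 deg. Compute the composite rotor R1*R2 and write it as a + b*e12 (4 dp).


Same-plane rotors commute and their half-angles add:
R1*R2 = cos(a1 + a2) + sin(a1 + a2)*e12.
a1 + a2 = 6 + 15 = 21 deg
cos(21 deg) = 0.9336
sin(21 deg) = 0.3584
R1*R2 = 0.9336 + 0.3584*e12


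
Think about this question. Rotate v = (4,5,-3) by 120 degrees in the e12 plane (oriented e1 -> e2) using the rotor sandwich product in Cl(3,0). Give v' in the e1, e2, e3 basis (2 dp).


Rotor R = cos(60deg) - sin(60deg)*e12
Rotation angle theta = 2 * 60 = 120 degrees in the e12 plane (e1 -> e2).
The component perpendicular to the plane (e3) is invariant: v'_3 = v3 = -3.00
cos(120deg) = -0.5000, sin(120deg) = 0.8660
v'_1 = v1*cos(theta) - v2*sin(theta) = 4*(-0.5000) - 5*0.8660 = -6.33
v'_2 = v1*sin(theta) + v2*cos(theta) = 4*0.8660 + 5*(-0.5000) = 0.96
v' = -6.33*e1 + 0.96*e2 - 3.00*e3


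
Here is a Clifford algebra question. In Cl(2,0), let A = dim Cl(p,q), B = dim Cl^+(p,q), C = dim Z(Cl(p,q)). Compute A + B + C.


n = 2 + 0 = 2
Total dim = 2^2 = 4
Even subalgebra dim = 2^1 = 2
n is even, so center dim = 1
Sum = 4 + 2 + 1 = 7


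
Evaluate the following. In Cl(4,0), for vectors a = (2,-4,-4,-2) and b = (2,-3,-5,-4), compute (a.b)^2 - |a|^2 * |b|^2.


a . b = 2*2 + (-4)*(-3) + (-4)*(-5) + (-2)*(-4)
= 4 + 12 + 20 + 8 = 44
|a|^2 = 2^2 + (-4)^2 + (-4)^2 + (-2)^2 = 40
|b|^2 = 2^2 + (-3)^2 + (-5)^2 + (-4)^2 = 54
(a.b)^2 = 44^2 = 1936
|a|^2 * |b|^2 = 40 * 54 = 2160
Result = 1936 - 2160 = -224


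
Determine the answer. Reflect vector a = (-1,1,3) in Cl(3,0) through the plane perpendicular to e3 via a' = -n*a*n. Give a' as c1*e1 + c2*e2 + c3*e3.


Reflection formula: a' = -n*a*n, with n = e3 (unit vector, n^2 = 1).
For reflection through hyperplane perp to e3:
The component along e3 flips sign, others stay.
a = (-1, 1, 3)
a' = (-1, 1, -3)
a' = -1*e1 + 1*e2 - 3*e3


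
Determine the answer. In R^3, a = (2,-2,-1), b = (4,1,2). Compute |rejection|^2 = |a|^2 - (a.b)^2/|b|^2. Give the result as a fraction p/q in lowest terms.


|a|^2 = 2^2 + (-2)^2 + (-1)^2 = 9
|b|^2 = 4^2 + 1^2 + 2^2 = 21
a . b = 2*4 + (-2)*1 + (-1)*2 = 4
(a.b)^2 = 4^2 = 16
|rej|^2 = 9 - 16/21
= (189 - 16)/21
= 173/21
In lowest terms: 173/21


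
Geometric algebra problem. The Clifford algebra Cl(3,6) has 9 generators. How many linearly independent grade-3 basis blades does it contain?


Number of grade-k basis blades in Cl(p,q) with n = p + q is C(n, k).
n = 3 + 6 = 9
C(9, 3) = 9! / (3! * 6!)
= 362880 / (6 * 720)
= 84


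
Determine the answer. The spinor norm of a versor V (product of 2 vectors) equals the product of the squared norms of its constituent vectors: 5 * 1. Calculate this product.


Spinor norm N(V) = |v1|^2 * |v2|^2 * ... * |v2|^2
= 5 * 1
Running product: 5, 5
N(V) = 5


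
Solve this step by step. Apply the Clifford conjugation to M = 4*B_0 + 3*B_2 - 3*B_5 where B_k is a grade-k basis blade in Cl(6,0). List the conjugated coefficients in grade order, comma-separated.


Clifford conjugate sign for grade k: (-1)^(k(k+1)/2)
Grade 0: (-1)^(0*1/2) = (-1)^0 = 1, coeff 4 -> 4
Grade 2: (-1)^(2*3/2) = (-1)^3 = -1, coeff 3 -> -3
Grade 5: (-1)^(5*6/2) = (-1)^15 = -1, coeff -3 -> 3
Conjugated coefficients: 4, -3, 3


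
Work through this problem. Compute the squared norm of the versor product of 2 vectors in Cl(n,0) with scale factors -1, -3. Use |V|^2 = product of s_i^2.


Each vector v_i has |v_i|^2 = s_i^2
Squared scales: (-1)^2 = 1, (-3)^2 = 9
|V|^2 = 1 * 9
= 9


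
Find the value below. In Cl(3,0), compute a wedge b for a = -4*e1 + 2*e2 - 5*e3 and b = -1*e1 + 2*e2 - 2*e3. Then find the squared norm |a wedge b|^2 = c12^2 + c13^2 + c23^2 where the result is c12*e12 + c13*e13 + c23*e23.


a wedge b = (a1*b2 - a2*b1)*e12 + (a1*b3 - a3*b1)*e13 + (a2*b3 - a3*b2)*e23
e12 coeff: (-4)*2 - 2*(-1) = -8 - (-2) = -6
e13 coeff: (-4)*(-2) - (-5)*(-1) = 8 - 5 = 3
e23 coeff: 2*(-2) - (-5)*2 = -4 - (-10) = 6
|a wedge b|^2 = (-6)^2 + 3^2 + 6^2
= 36 + 9 + 36
= 81


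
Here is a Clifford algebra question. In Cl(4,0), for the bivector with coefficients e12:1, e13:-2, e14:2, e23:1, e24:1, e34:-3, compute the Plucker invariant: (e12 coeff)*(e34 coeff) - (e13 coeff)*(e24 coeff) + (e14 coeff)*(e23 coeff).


Plucker relation: af - be + cd
a*f = 1*(-3) = -3
b*e = (-2)*1 = -2
c*d = 2*1 = 2
af - be + cd = -3 - (-2) + 2
= 1


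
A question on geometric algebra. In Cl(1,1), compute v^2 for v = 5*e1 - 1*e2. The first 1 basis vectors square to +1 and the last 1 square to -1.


v^2 = sum of c_i^2 * e_i^2
Positive signature terms (e_i^2 = +1): 5^2 = 25
Negative signature terms (e_j^2 = -1): (-1)^2 = 1
v^2 = 25 - 1 = 24


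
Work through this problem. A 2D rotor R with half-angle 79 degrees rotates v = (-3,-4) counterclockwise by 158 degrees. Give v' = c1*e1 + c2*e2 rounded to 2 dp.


Rotor R = cos(79deg) - sin(79deg)*e12
Rotation angle theta = 2 * 79 = 158 degrees
v' = R*v*~R rotates v by theta.
cos(158deg) = -0.9272, sin(158deg) = 0.3746
v'_1 = -3*cos(158deg) - (-4)*sin(158deg)
= -3*(-0.9272) - (-4)*0.3746
= 4.28
v'_2 = -3*sin(158deg) + (-4)*cos(158deg)
= -3*0.3746 + (-4)*(-0.9272)
= 2.58
v' = 4.28*e1 + 2.58*e2


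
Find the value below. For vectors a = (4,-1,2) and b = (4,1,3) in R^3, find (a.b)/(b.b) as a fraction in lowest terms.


Projection coefficient = (a . b) / (b . b)
a . b = 4*4 + (-1)*1 + 2*3
= 16 + (-1) + 6 = 21
b . b = 4^2 + 1^2 + 3^2
= 16 + 1 + 9 = 26
Coefficient = 21/26
In lowest terms: 21/26


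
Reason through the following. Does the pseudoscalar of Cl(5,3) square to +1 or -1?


The pseudoscalar I = e1...e_n (product of all n generators) of Cl(p,q) satisfies I^2 = (-1)^(q + n(n-1)/2).
p = 5, q = 3, n = p + q = 8
n(n-1)/2 = 8 * 7 / 2 = 28
Exponent = q + n(n-1)/2 = 3 + 28 = 31
I^2 = (-1)^31 = -1


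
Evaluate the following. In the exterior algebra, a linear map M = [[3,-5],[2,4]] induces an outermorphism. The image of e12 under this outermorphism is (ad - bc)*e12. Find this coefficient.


The outermorphism of a linear map f sends e1^e2 to f(e1)^f(e2).
f(e1) = 3*e1 + 2*e2
f(e2) = -5*e1 + 4*e2
f(e1) ^ f(e2) = (3*e1 + 2*e2) ^ (-5*e1 + 4*e2)
= 3*4*e12 + 2*(-5)*e21
= (12 - (-10))*e12
= 22*e12
Coefficient = 22


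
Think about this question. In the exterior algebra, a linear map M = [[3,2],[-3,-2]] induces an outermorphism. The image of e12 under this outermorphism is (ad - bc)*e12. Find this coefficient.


The outermorphism of a linear map f sends e1^e2 to f(e1)^f(e2).
f(e1) = 3*e1 - 3*e2
f(e2) = 2*e1 - 2*e2
f(e1) ^ f(e2) = (3*e1 - 3*e2) ^ (2*e1 - 2*e2)
= 3*(-2)*e12 + (-3)*2*e21
= (-6 - (-6))*e12
= 0*e12
Coefficient = 0


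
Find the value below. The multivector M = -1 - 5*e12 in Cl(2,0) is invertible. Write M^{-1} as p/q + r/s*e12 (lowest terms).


M = -1 - 5*e12, where e12^2 = -1.
Since M commutes with its reverse ~M = a - b*e12, M * ~M = a^2 - b^2*e12^2 = a^2 + b^2.
So M^{-1} = ~M / (a^2 + b^2) = (a - b*e12)/(a^2 + b^2).
a^2 + b^2 = 1 + 25 = 26
Scalar part = -1/26 = -1/26
Bivector coeff = 5/26 = 5/26
M^{-1} = -1/26 + 5/26*e12


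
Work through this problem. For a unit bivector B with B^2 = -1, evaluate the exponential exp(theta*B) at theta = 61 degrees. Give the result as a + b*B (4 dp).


For a unit bivector B with B^2 = -1, the exponential series gives
e^(theta*B) = cos(theta) + sin(theta)*B (the GA analogue of Euler's formula).
theta = 61 degrees = 1.064651 rad
cos(61 deg) = 0.4848
sin(61 deg) = 0.8746
exp(theta*B) = 0.4848 + 0.8746*B


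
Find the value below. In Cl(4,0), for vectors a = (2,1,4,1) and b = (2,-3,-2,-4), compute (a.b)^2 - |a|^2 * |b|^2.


a . b = 2*2 + 1*(-3) + 4*(-2) + 1*(-4)
= 4 + (-3) + (-8) + (-4) = -11
|a|^2 = 2^2 + 1^2 + 4^2 + 1^2 = 22
|b|^2 = 2^2 + (-3)^2 + (-2)^2 + (-4)^2 = 33
(a.b)^2 = (-11)^2 = 121
|a|^2 * |b|^2 = 22 * 33 = 726
Result = 121 - 726 = -605


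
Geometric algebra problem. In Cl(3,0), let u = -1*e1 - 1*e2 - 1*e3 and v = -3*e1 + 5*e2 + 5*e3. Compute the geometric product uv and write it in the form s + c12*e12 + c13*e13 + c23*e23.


In Cl(3,0): e_i^2 = 1, e_ie_j = -e_je_i for i != j.
Scalar part = u . v = (-1)*(-3) + (-1)*5 + (-1)*5
= 3 + (-5) + (-5) = -7
e12 coeff = (-1)*5 - (-1)*(-3) = -5 - 3 = -8
e13 coeff = (-1)*5 - (-1)*(-3) = -5 - 3 = -8
e23 coeff = (-1)*5 - (-1)*5 = -5 - (-5) = 0
uv = -7 - 8*e12 - 8*e13 + 0*e23


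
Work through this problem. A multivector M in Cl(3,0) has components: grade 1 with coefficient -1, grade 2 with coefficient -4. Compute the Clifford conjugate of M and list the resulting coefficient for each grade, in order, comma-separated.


Clifford conjugate sign for grade k: (-1)^(k(k+1)/2)
Grade 1: (-1)^(1*2/2) = (-1)^1 = -1, coeff -1 -> 1
Grade 2: (-1)^(2*3/2) = (-1)^3 = -1, coeff -4 -> 4
Conjugated coefficients: 1, 4


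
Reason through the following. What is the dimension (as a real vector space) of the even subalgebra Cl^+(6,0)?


Even subalgebra dimension = 2^(n-1)
n = 6 + 0 = 6
2^(6 - 1) = 2^5 = 32
Verification: sum of C(6,k) for even k = 1 + 15 + 15 + 1 = 32
Result = 32


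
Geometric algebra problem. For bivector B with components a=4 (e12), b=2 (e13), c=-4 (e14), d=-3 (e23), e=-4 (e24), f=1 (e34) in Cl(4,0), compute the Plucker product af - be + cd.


Plucker relation: af - be + cd
a*f = 4*1 = 4
b*e = 2*(-4) = -8
c*d = (-4)*(-3) = 12
af - be + cd = 4 - (-8) + 12
= 24


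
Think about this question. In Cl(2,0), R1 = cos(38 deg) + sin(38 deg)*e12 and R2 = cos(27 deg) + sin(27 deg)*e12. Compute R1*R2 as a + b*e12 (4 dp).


Same-plane rotors commute and their half-angles add:
R1*R2 = cos(a1 + a2) + sin(a1 + a2)*e12.
a1 + a2 = 38 + 27 = 65 deg
cos(65 deg) = 0.4226
sin(65 deg) = 0.9063
R1*R2 = 0.4226 + 0.9063*e12


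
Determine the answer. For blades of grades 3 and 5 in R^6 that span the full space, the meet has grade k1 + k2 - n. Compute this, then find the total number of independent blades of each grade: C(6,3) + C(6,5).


Meet grade = grade(A) + grade(B) - n
= 3 + 5 - 6 = 2
C(6,3) = 20
C(6,5) = 6
dim_A + dim_B = 20 + 6 = 26


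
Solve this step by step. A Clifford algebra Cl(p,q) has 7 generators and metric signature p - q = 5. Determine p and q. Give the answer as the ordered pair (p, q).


We need p + q = 7 and p - q = 5.
Adding: 2p = 7 + 5 = 12, so p = 6.
Then q = 7 - 6 = 1.
(p, q) = (6, 1)


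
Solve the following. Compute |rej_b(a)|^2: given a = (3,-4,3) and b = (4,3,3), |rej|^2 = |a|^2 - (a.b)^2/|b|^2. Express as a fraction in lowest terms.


|a|^2 = 3^2 + (-4)^2 + 3^2 = 34
|b|^2 = 4^2 + 3^2 + 3^2 = 34
a . b = 3*4 + (-4)*3 + 3*3 = 9
(a.b)^2 = 9^2 = 81
|rej|^2 = 34 - 81/34
= (1156 - 81)/34
= 1075/34
In lowest terms: 1075/34


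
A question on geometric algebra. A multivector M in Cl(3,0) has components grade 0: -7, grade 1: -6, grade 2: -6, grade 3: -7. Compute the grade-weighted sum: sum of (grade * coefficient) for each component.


Grade-weighted sum = sum of grade_k * coefficient_k
0*(-7) = 0
1*(-6) = -6
2*(-6) = -12
3*(-7) = -21
Total = 0 + (-6) + (-12) + (-21) = -39
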